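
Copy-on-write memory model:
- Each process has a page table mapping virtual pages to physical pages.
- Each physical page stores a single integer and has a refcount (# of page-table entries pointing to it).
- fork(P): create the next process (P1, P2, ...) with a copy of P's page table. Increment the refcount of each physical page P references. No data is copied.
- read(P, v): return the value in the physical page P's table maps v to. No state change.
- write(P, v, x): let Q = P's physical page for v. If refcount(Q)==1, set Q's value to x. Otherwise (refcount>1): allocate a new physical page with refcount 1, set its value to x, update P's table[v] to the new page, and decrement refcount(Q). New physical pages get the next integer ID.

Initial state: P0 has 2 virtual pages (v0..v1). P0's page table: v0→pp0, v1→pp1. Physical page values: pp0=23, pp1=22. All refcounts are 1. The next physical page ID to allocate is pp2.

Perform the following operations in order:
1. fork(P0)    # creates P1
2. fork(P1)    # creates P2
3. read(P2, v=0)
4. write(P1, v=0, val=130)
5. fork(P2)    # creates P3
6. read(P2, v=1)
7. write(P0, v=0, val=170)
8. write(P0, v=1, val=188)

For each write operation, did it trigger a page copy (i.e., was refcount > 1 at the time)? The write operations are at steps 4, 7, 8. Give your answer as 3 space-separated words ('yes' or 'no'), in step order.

Op 1: fork(P0) -> P1. 2 ppages; refcounts: pp0:2 pp1:2
Op 2: fork(P1) -> P2. 2 ppages; refcounts: pp0:3 pp1:3
Op 3: read(P2, v0) -> 23. No state change.
Op 4: write(P1, v0, 130). refcount(pp0)=3>1 -> COPY to pp2. 3 ppages; refcounts: pp0:2 pp1:3 pp2:1
Op 5: fork(P2) -> P3. 3 ppages; refcounts: pp0:3 pp1:4 pp2:1
Op 6: read(P2, v1) -> 22. No state change.
Op 7: write(P0, v0, 170). refcount(pp0)=3>1 -> COPY to pp3. 4 ppages; refcounts: pp0:2 pp1:4 pp2:1 pp3:1
Op 8: write(P0, v1, 188). refcount(pp1)=4>1 -> COPY to pp4. 5 ppages; refcounts: pp0:2 pp1:3 pp2:1 pp3:1 pp4:1

yes yes yes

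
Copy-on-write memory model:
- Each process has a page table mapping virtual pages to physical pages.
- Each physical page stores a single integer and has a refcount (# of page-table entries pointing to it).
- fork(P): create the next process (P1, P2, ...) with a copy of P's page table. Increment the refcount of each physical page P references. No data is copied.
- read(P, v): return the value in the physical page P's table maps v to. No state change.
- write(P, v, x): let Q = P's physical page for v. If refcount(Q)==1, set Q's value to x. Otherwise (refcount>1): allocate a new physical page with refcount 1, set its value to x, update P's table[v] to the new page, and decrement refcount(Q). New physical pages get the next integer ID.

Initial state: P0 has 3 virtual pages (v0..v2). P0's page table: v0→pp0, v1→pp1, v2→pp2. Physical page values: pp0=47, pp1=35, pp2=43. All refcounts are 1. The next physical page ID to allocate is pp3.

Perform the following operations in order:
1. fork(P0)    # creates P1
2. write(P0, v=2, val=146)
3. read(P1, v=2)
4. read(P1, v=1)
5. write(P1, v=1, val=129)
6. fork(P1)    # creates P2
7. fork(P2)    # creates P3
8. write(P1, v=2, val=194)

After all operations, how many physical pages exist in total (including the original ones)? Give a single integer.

Answer: 6

Derivation:
Op 1: fork(P0) -> P1. 3 ppages; refcounts: pp0:2 pp1:2 pp2:2
Op 2: write(P0, v2, 146). refcount(pp2)=2>1 -> COPY to pp3. 4 ppages; refcounts: pp0:2 pp1:2 pp2:1 pp3:1
Op 3: read(P1, v2) -> 43. No state change.
Op 4: read(P1, v1) -> 35. No state change.
Op 5: write(P1, v1, 129). refcount(pp1)=2>1 -> COPY to pp4. 5 ppages; refcounts: pp0:2 pp1:1 pp2:1 pp3:1 pp4:1
Op 6: fork(P1) -> P2. 5 ppages; refcounts: pp0:3 pp1:1 pp2:2 pp3:1 pp4:2
Op 7: fork(P2) -> P3. 5 ppages; refcounts: pp0:4 pp1:1 pp2:3 pp3:1 pp4:3
Op 8: write(P1, v2, 194). refcount(pp2)=3>1 -> COPY to pp5. 6 ppages; refcounts: pp0:4 pp1:1 pp2:2 pp3:1 pp4:3 pp5:1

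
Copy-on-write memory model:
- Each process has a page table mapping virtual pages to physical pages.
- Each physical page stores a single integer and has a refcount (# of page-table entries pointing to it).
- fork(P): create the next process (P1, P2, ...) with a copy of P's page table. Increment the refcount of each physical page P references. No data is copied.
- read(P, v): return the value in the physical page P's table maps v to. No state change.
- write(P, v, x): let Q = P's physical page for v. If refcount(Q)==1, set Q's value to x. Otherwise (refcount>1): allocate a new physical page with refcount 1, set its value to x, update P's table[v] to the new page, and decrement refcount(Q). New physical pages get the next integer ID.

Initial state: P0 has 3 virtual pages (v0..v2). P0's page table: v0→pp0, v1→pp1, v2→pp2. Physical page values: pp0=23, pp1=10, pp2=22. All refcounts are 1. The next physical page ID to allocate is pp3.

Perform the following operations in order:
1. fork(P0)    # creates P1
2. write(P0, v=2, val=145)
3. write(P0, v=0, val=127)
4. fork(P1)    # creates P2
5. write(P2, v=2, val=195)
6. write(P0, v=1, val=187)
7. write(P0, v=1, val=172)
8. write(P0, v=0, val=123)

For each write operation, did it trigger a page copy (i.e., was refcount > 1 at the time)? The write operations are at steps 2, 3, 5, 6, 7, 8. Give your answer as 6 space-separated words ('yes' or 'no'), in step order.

Op 1: fork(P0) -> P1. 3 ppages; refcounts: pp0:2 pp1:2 pp2:2
Op 2: write(P0, v2, 145). refcount(pp2)=2>1 -> COPY to pp3. 4 ppages; refcounts: pp0:2 pp1:2 pp2:1 pp3:1
Op 3: write(P0, v0, 127). refcount(pp0)=2>1 -> COPY to pp4. 5 ppages; refcounts: pp0:1 pp1:2 pp2:1 pp3:1 pp4:1
Op 4: fork(P1) -> P2. 5 ppages; refcounts: pp0:2 pp1:3 pp2:2 pp3:1 pp4:1
Op 5: write(P2, v2, 195). refcount(pp2)=2>1 -> COPY to pp5. 6 ppages; refcounts: pp0:2 pp1:3 pp2:1 pp3:1 pp4:1 pp5:1
Op 6: write(P0, v1, 187). refcount(pp1)=3>1 -> COPY to pp6. 7 ppages; refcounts: pp0:2 pp1:2 pp2:1 pp3:1 pp4:1 pp5:1 pp6:1
Op 7: write(P0, v1, 172). refcount(pp6)=1 -> write in place. 7 ppages; refcounts: pp0:2 pp1:2 pp2:1 pp3:1 pp4:1 pp5:1 pp6:1
Op 8: write(P0, v0, 123). refcount(pp4)=1 -> write in place. 7 ppages; refcounts: pp0:2 pp1:2 pp2:1 pp3:1 pp4:1 pp5:1 pp6:1

yes yes yes yes no no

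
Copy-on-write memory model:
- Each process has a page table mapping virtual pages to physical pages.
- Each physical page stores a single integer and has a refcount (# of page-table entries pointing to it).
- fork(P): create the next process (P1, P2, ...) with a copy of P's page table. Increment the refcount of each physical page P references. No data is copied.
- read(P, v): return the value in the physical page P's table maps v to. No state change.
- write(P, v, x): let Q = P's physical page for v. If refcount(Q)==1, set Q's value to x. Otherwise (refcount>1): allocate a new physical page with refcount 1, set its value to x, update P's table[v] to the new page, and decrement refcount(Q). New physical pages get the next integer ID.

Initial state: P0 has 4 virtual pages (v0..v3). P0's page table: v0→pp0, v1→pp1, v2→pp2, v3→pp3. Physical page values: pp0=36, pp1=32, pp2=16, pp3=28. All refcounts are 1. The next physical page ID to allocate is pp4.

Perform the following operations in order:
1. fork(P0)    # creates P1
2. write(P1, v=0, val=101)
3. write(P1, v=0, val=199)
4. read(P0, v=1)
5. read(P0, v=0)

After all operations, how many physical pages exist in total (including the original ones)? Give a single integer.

Op 1: fork(P0) -> P1. 4 ppages; refcounts: pp0:2 pp1:2 pp2:2 pp3:2
Op 2: write(P1, v0, 101). refcount(pp0)=2>1 -> COPY to pp4. 5 ppages; refcounts: pp0:1 pp1:2 pp2:2 pp3:2 pp4:1
Op 3: write(P1, v0, 199). refcount(pp4)=1 -> write in place. 5 ppages; refcounts: pp0:1 pp1:2 pp2:2 pp3:2 pp4:1
Op 4: read(P0, v1) -> 32. No state change.
Op 5: read(P0, v0) -> 36. No state change.

Answer: 5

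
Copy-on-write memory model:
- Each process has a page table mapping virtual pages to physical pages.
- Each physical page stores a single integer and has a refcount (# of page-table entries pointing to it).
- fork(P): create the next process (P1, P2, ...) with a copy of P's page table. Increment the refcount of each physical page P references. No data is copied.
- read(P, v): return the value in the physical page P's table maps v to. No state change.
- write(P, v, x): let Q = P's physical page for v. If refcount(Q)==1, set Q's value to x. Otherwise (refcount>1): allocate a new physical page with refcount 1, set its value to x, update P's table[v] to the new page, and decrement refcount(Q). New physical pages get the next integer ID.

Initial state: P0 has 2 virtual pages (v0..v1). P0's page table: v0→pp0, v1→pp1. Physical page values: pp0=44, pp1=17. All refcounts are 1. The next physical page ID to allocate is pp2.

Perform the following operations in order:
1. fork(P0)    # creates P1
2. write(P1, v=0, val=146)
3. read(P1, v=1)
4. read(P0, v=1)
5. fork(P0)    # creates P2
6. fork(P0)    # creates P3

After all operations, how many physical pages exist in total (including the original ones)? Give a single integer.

Op 1: fork(P0) -> P1. 2 ppages; refcounts: pp0:2 pp1:2
Op 2: write(P1, v0, 146). refcount(pp0)=2>1 -> COPY to pp2. 3 ppages; refcounts: pp0:1 pp1:2 pp2:1
Op 3: read(P1, v1) -> 17. No state change.
Op 4: read(P0, v1) -> 17. No state change.
Op 5: fork(P0) -> P2. 3 ppages; refcounts: pp0:2 pp1:3 pp2:1
Op 6: fork(P0) -> P3. 3 ppages; refcounts: pp0:3 pp1:4 pp2:1

Answer: 3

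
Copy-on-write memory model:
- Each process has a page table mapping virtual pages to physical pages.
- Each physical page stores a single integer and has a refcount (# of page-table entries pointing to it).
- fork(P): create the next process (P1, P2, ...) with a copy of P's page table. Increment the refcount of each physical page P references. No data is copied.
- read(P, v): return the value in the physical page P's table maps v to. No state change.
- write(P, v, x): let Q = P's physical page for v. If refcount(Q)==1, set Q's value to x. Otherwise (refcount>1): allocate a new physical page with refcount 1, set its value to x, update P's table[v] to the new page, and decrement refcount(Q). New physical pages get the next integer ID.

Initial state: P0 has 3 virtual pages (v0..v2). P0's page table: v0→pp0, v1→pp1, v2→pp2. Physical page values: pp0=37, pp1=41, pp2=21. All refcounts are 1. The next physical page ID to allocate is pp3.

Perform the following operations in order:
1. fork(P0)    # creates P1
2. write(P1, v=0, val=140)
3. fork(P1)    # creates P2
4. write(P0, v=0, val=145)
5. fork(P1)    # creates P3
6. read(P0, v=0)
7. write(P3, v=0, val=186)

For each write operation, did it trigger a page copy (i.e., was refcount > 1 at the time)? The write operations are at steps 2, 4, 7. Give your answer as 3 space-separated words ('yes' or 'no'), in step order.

Op 1: fork(P0) -> P1. 3 ppages; refcounts: pp0:2 pp1:2 pp2:2
Op 2: write(P1, v0, 140). refcount(pp0)=2>1 -> COPY to pp3. 4 ppages; refcounts: pp0:1 pp1:2 pp2:2 pp3:1
Op 3: fork(P1) -> P2. 4 ppages; refcounts: pp0:1 pp1:3 pp2:3 pp3:2
Op 4: write(P0, v0, 145). refcount(pp0)=1 -> write in place. 4 ppages; refcounts: pp0:1 pp1:3 pp2:3 pp3:2
Op 5: fork(P1) -> P3. 4 ppages; refcounts: pp0:1 pp1:4 pp2:4 pp3:3
Op 6: read(P0, v0) -> 145. No state change.
Op 7: write(P3, v0, 186). refcount(pp3)=3>1 -> COPY to pp4. 5 ppages; refcounts: pp0:1 pp1:4 pp2:4 pp3:2 pp4:1

yes no yes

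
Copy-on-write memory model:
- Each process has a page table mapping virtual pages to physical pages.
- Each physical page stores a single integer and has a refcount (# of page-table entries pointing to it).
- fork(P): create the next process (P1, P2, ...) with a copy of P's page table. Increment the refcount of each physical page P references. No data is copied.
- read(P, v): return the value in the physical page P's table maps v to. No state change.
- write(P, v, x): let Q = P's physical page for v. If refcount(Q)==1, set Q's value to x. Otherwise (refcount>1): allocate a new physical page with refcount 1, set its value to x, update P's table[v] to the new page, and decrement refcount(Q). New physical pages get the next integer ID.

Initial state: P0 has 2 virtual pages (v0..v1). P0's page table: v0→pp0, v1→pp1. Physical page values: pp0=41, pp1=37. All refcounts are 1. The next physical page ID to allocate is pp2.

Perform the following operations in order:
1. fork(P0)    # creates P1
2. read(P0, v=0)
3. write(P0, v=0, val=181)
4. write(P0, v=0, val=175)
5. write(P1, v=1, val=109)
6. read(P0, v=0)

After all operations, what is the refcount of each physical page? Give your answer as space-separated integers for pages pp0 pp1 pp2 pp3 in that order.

Op 1: fork(P0) -> P1. 2 ppages; refcounts: pp0:2 pp1:2
Op 2: read(P0, v0) -> 41. No state change.
Op 3: write(P0, v0, 181). refcount(pp0)=2>1 -> COPY to pp2. 3 ppages; refcounts: pp0:1 pp1:2 pp2:1
Op 4: write(P0, v0, 175). refcount(pp2)=1 -> write in place. 3 ppages; refcounts: pp0:1 pp1:2 pp2:1
Op 5: write(P1, v1, 109). refcount(pp1)=2>1 -> COPY to pp3. 4 ppages; refcounts: pp0:1 pp1:1 pp2:1 pp3:1
Op 6: read(P0, v0) -> 175. No state change.

Answer: 1 1 1 1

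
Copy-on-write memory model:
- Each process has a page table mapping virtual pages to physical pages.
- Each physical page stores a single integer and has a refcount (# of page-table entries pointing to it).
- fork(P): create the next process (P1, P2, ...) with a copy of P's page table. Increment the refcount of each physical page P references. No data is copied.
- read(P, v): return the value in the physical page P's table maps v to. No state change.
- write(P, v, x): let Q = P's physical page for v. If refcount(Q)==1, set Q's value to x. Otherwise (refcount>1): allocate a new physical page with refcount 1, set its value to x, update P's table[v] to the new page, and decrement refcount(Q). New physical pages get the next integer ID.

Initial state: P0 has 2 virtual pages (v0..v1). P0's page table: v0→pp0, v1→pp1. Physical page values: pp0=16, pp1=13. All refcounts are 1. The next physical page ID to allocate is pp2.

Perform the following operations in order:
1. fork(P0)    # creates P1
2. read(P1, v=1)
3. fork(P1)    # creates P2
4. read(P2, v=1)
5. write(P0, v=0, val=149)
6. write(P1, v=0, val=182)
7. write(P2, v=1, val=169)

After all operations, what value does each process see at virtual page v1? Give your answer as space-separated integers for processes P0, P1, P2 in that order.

Answer: 13 13 169

Derivation:
Op 1: fork(P0) -> P1. 2 ppages; refcounts: pp0:2 pp1:2
Op 2: read(P1, v1) -> 13. No state change.
Op 3: fork(P1) -> P2. 2 ppages; refcounts: pp0:3 pp1:3
Op 4: read(P2, v1) -> 13. No state change.
Op 5: write(P0, v0, 149). refcount(pp0)=3>1 -> COPY to pp2. 3 ppages; refcounts: pp0:2 pp1:3 pp2:1
Op 6: write(P1, v0, 182). refcount(pp0)=2>1 -> COPY to pp3. 4 ppages; refcounts: pp0:1 pp1:3 pp2:1 pp3:1
Op 7: write(P2, v1, 169). refcount(pp1)=3>1 -> COPY to pp4. 5 ppages; refcounts: pp0:1 pp1:2 pp2:1 pp3:1 pp4:1
P0: v1 -> pp1 = 13
P1: v1 -> pp1 = 13
P2: v1 -> pp4 = 169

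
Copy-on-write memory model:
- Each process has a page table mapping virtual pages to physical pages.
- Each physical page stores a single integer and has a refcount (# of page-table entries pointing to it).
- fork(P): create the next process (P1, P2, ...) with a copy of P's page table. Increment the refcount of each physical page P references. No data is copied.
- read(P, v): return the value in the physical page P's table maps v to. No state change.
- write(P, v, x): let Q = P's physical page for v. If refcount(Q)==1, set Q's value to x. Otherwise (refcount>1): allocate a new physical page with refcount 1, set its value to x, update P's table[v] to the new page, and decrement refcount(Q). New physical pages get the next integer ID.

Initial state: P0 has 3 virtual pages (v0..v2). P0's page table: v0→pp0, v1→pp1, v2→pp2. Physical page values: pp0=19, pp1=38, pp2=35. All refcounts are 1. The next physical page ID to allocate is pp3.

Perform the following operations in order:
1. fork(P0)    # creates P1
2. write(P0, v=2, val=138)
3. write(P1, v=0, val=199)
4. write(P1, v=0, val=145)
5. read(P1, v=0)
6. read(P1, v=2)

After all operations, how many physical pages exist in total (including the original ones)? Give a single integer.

Op 1: fork(P0) -> P1. 3 ppages; refcounts: pp0:2 pp1:2 pp2:2
Op 2: write(P0, v2, 138). refcount(pp2)=2>1 -> COPY to pp3. 4 ppages; refcounts: pp0:2 pp1:2 pp2:1 pp3:1
Op 3: write(P1, v0, 199). refcount(pp0)=2>1 -> COPY to pp4. 5 ppages; refcounts: pp0:1 pp1:2 pp2:1 pp3:1 pp4:1
Op 4: write(P1, v0, 145). refcount(pp4)=1 -> write in place. 5 ppages; refcounts: pp0:1 pp1:2 pp2:1 pp3:1 pp4:1
Op 5: read(P1, v0) -> 145. No state change.
Op 6: read(P1, v2) -> 35. No state change.

Answer: 5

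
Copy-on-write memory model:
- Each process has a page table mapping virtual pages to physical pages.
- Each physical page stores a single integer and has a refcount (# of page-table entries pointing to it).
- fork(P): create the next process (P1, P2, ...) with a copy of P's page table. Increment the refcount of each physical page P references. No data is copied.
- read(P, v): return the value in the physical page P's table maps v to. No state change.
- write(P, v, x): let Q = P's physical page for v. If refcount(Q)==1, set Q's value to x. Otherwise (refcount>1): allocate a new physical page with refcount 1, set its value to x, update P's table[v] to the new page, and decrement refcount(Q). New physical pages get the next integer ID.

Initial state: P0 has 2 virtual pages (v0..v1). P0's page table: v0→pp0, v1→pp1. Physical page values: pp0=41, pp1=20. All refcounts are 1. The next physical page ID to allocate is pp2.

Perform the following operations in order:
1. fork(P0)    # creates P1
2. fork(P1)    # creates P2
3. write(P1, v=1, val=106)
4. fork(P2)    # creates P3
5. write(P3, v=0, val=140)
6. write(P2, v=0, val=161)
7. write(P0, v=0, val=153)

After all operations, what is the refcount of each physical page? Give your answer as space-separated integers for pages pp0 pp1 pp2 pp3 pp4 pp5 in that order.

Answer: 1 3 1 1 1 1

Derivation:
Op 1: fork(P0) -> P1. 2 ppages; refcounts: pp0:2 pp1:2
Op 2: fork(P1) -> P2. 2 ppages; refcounts: pp0:3 pp1:3
Op 3: write(P1, v1, 106). refcount(pp1)=3>1 -> COPY to pp2. 3 ppages; refcounts: pp0:3 pp1:2 pp2:1
Op 4: fork(P2) -> P3. 3 ppages; refcounts: pp0:4 pp1:3 pp2:1
Op 5: write(P3, v0, 140). refcount(pp0)=4>1 -> COPY to pp3. 4 ppages; refcounts: pp0:3 pp1:3 pp2:1 pp3:1
Op 6: write(P2, v0, 161). refcount(pp0)=3>1 -> COPY to pp4. 5 ppages; refcounts: pp0:2 pp1:3 pp2:1 pp3:1 pp4:1
Op 7: write(P0, v0, 153). refcount(pp0)=2>1 -> COPY to pp5. 6 ppages; refcounts: pp0:1 pp1:3 pp2:1 pp3:1 pp4:1 pp5:1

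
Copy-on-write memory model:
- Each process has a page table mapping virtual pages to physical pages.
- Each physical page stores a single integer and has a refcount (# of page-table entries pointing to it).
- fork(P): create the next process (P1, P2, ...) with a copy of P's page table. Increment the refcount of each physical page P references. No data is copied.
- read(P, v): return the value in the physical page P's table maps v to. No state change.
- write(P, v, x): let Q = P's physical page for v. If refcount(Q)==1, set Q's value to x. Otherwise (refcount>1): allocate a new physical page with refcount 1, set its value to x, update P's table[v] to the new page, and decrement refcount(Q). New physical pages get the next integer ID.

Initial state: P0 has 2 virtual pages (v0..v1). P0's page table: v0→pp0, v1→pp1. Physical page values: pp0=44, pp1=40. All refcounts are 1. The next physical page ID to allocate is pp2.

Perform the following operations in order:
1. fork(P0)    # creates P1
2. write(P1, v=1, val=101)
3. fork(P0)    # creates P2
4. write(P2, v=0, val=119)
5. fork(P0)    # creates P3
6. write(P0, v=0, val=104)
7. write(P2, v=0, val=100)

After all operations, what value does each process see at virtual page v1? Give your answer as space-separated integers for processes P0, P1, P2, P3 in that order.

Op 1: fork(P0) -> P1. 2 ppages; refcounts: pp0:2 pp1:2
Op 2: write(P1, v1, 101). refcount(pp1)=2>1 -> COPY to pp2. 3 ppages; refcounts: pp0:2 pp1:1 pp2:1
Op 3: fork(P0) -> P2. 3 ppages; refcounts: pp0:3 pp1:2 pp2:1
Op 4: write(P2, v0, 119). refcount(pp0)=3>1 -> COPY to pp3. 4 ppages; refcounts: pp0:2 pp1:2 pp2:1 pp3:1
Op 5: fork(P0) -> P3. 4 ppages; refcounts: pp0:3 pp1:3 pp2:1 pp3:1
Op 6: write(P0, v0, 104). refcount(pp0)=3>1 -> COPY to pp4. 5 ppages; refcounts: pp0:2 pp1:3 pp2:1 pp3:1 pp4:1
Op 7: write(P2, v0, 100). refcount(pp3)=1 -> write in place. 5 ppages; refcounts: pp0:2 pp1:3 pp2:1 pp3:1 pp4:1
P0: v1 -> pp1 = 40
P1: v1 -> pp2 = 101
P2: v1 -> pp1 = 40
P3: v1 -> pp1 = 40

Answer: 40 101 40 40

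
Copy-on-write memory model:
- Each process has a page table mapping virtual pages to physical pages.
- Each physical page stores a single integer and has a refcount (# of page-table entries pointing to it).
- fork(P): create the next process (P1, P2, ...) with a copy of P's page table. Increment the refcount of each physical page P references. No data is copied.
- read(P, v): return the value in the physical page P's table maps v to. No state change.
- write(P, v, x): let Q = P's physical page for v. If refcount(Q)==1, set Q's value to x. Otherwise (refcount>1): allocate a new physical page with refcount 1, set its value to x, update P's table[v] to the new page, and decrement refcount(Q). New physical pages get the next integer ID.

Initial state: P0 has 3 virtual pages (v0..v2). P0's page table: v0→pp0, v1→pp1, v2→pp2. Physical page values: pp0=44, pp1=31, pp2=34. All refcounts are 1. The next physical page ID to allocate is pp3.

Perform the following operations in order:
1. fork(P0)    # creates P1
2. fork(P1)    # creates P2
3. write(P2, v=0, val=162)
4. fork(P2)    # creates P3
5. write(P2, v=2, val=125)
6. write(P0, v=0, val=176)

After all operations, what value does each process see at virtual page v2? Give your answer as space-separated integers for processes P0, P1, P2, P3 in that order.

Answer: 34 34 125 34

Derivation:
Op 1: fork(P0) -> P1. 3 ppages; refcounts: pp0:2 pp1:2 pp2:2
Op 2: fork(P1) -> P2. 3 ppages; refcounts: pp0:3 pp1:3 pp2:3
Op 3: write(P2, v0, 162). refcount(pp0)=3>1 -> COPY to pp3. 4 ppages; refcounts: pp0:2 pp1:3 pp2:3 pp3:1
Op 4: fork(P2) -> P3. 4 ppages; refcounts: pp0:2 pp1:4 pp2:4 pp3:2
Op 5: write(P2, v2, 125). refcount(pp2)=4>1 -> COPY to pp4. 5 ppages; refcounts: pp0:2 pp1:4 pp2:3 pp3:2 pp4:1
Op 6: write(P0, v0, 176). refcount(pp0)=2>1 -> COPY to pp5. 6 ppages; refcounts: pp0:1 pp1:4 pp2:3 pp3:2 pp4:1 pp5:1
P0: v2 -> pp2 = 34
P1: v2 -> pp2 = 34
P2: v2 -> pp4 = 125
P3: v2 -> pp2 = 34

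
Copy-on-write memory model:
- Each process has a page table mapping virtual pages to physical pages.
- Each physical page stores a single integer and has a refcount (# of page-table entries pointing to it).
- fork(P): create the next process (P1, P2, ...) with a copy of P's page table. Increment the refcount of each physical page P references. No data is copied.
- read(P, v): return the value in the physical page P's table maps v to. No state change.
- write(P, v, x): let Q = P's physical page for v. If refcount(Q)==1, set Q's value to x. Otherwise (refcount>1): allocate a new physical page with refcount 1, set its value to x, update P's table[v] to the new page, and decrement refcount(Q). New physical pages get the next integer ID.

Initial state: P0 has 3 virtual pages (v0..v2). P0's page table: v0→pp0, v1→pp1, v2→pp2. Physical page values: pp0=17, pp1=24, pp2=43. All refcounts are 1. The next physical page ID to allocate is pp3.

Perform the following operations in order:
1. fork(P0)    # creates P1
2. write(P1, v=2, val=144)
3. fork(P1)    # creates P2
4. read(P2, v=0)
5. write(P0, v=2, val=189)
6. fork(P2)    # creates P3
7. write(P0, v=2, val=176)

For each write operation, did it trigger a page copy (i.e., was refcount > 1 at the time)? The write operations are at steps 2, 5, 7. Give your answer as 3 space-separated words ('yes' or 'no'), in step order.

Op 1: fork(P0) -> P1. 3 ppages; refcounts: pp0:2 pp1:2 pp2:2
Op 2: write(P1, v2, 144). refcount(pp2)=2>1 -> COPY to pp3. 4 ppages; refcounts: pp0:2 pp1:2 pp2:1 pp3:1
Op 3: fork(P1) -> P2. 4 ppages; refcounts: pp0:3 pp1:3 pp2:1 pp3:2
Op 4: read(P2, v0) -> 17. No state change.
Op 5: write(P0, v2, 189). refcount(pp2)=1 -> write in place. 4 ppages; refcounts: pp0:3 pp1:3 pp2:1 pp3:2
Op 6: fork(P2) -> P3. 4 ppages; refcounts: pp0:4 pp1:4 pp2:1 pp3:3
Op 7: write(P0, v2, 176). refcount(pp2)=1 -> write in place. 4 ppages; refcounts: pp0:4 pp1:4 pp2:1 pp3:3

yes no no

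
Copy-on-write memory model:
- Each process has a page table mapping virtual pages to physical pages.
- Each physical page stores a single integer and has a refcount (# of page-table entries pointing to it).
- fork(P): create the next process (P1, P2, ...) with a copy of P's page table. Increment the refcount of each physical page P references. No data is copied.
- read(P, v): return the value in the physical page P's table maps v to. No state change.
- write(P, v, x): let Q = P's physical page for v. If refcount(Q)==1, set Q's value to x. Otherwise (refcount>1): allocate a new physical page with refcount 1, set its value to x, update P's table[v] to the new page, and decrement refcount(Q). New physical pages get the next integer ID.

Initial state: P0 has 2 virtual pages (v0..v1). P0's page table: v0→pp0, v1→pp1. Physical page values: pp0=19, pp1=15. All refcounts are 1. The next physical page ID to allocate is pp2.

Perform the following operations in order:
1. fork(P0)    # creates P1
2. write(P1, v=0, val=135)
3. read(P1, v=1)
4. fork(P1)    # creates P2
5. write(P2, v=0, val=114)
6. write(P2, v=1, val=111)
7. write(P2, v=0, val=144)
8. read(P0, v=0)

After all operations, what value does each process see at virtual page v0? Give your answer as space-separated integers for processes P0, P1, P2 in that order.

Answer: 19 135 144

Derivation:
Op 1: fork(P0) -> P1. 2 ppages; refcounts: pp0:2 pp1:2
Op 2: write(P1, v0, 135). refcount(pp0)=2>1 -> COPY to pp2. 3 ppages; refcounts: pp0:1 pp1:2 pp2:1
Op 3: read(P1, v1) -> 15. No state change.
Op 4: fork(P1) -> P2. 3 ppages; refcounts: pp0:1 pp1:3 pp2:2
Op 5: write(P2, v0, 114). refcount(pp2)=2>1 -> COPY to pp3. 4 ppages; refcounts: pp0:1 pp1:3 pp2:1 pp3:1
Op 6: write(P2, v1, 111). refcount(pp1)=3>1 -> COPY to pp4. 5 ppages; refcounts: pp0:1 pp1:2 pp2:1 pp3:1 pp4:1
Op 7: write(P2, v0, 144). refcount(pp3)=1 -> write in place. 5 ppages; refcounts: pp0:1 pp1:2 pp2:1 pp3:1 pp4:1
Op 8: read(P0, v0) -> 19. No state change.
P0: v0 -> pp0 = 19
P1: v0 -> pp2 = 135
P2: v0 -> pp3 = 144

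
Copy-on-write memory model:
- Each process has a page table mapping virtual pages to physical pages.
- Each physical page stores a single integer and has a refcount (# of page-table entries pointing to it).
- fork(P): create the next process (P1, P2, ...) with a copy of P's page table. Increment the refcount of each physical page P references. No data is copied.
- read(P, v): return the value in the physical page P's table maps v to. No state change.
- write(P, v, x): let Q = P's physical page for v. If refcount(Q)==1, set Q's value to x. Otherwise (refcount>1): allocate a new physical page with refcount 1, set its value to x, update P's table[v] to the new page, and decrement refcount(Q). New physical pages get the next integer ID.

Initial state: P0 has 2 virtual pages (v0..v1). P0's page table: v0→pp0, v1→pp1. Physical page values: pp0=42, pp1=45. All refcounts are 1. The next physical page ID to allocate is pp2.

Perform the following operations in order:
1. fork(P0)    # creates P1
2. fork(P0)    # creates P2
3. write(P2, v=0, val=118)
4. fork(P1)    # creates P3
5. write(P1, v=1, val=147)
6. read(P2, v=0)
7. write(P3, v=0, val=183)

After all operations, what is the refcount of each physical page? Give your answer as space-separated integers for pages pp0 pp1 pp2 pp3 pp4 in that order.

Op 1: fork(P0) -> P1. 2 ppages; refcounts: pp0:2 pp1:2
Op 2: fork(P0) -> P2. 2 ppages; refcounts: pp0:3 pp1:3
Op 3: write(P2, v0, 118). refcount(pp0)=3>1 -> COPY to pp2. 3 ppages; refcounts: pp0:2 pp1:3 pp2:1
Op 4: fork(P1) -> P3. 3 ppages; refcounts: pp0:3 pp1:4 pp2:1
Op 5: write(P1, v1, 147). refcount(pp1)=4>1 -> COPY to pp3. 4 ppages; refcounts: pp0:3 pp1:3 pp2:1 pp3:1
Op 6: read(P2, v0) -> 118. No state change.
Op 7: write(P3, v0, 183). refcount(pp0)=3>1 -> COPY to pp4. 5 ppages; refcounts: pp0:2 pp1:3 pp2:1 pp3:1 pp4:1

Answer: 2 3 1 1 1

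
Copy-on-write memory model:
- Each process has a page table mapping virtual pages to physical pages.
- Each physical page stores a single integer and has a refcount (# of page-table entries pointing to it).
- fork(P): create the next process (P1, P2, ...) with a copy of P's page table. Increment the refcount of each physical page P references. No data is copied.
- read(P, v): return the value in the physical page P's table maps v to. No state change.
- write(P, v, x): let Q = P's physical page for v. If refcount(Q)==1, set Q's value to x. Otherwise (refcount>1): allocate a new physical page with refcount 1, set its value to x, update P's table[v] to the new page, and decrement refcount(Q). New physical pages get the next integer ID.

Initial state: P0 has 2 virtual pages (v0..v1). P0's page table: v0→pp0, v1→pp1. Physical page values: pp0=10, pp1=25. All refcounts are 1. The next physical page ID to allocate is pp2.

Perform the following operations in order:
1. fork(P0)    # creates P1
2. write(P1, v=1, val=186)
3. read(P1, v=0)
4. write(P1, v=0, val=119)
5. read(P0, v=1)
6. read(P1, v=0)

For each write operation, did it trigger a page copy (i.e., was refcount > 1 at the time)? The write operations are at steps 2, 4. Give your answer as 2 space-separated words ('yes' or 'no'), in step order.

Op 1: fork(P0) -> P1. 2 ppages; refcounts: pp0:2 pp1:2
Op 2: write(P1, v1, 186). refcount(pp1)=2>1 -> COPY to pp2. 3 ppages; refcounts: pp0:2 pp1:1 pp2:1
Op 3: read(P1, v0) -> 10. No state change.
Op 4: write(P1, v0, 119). refcount(pp0)=2>1 -> COPY to pp3. 4 ppages; refcounts: pp0:1 pp1:1 pp2:1 pp3:1
Op 5: read(P0, v1) -> 25. No state change.
Op 6: read(P1, v0) -> 119. No state change.

yes yes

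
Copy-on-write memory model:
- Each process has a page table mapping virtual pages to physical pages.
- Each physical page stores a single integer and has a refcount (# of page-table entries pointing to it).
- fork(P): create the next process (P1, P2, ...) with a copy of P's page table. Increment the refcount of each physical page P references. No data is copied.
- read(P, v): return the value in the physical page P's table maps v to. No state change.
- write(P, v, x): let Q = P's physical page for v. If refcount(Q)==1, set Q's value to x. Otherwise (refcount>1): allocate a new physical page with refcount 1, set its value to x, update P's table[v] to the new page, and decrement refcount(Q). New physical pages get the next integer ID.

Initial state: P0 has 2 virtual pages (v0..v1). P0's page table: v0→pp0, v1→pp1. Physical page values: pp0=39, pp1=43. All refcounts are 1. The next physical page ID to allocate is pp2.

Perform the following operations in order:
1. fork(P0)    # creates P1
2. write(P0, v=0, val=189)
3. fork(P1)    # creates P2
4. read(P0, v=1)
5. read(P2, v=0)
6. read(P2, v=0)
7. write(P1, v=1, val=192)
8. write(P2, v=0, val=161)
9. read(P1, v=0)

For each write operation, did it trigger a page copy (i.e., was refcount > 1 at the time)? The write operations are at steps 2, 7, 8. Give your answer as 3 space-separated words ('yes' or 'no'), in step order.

Op 1: fork(P0) -> P1. 2 ppages; refcounts: pp0:2 pp1:2
Op 2: write(P0, v0, 189). refcount(pp0)=2>1 -> COPY to pp2. 3 ppages; refcounts: pp0:1 pp1:2 pp2:1
Op 3: fork(P1) -> P2. 3 ppages; refcounts: pp0:2 pp1:3 pp2:1
Op 4: read(P0, v1) -> 43. No state change.
Op 5: read(P2, v0) -> 39. No state change.
Op 6: read(P2, v0) -> 39. No state change.
Op 7: write(P1, v1, 192). refcount(pp1)=3>1 -> COPY to pp3. 4 ppages; refcounts: pp0:2 pp1:2 pp2:1 pp3:1
Op 8: write(P2, v0, 161). refcount(pp0)=2>1 -> COPY to pp4. 5 ppages; refcounts: pp0:1 pp1:2 pp2:1 pp3:1 pp4:1
Op 9: read(P1, v0) -> 39. No state change.

yes yes yes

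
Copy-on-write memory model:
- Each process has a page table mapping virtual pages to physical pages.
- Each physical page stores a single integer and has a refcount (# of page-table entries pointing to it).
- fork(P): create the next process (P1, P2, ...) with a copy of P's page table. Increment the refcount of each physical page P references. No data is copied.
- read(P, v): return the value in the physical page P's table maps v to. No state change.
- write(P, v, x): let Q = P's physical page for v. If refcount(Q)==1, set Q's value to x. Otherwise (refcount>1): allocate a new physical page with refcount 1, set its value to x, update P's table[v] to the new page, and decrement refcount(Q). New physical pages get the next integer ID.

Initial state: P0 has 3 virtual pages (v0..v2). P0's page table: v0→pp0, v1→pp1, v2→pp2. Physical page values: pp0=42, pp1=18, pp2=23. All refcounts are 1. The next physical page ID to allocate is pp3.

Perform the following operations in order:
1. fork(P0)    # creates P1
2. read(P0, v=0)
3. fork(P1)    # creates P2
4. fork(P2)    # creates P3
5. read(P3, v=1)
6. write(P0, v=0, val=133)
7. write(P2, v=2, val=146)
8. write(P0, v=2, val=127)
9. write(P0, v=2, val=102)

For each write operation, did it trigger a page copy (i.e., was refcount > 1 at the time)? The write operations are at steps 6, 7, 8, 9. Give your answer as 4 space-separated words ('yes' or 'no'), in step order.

Op 1: fork(P0) -> P1. 3 ppages; refcounts: pp0:2 pp1:2 pp2:2
Op 2: read(P0, v0) -> 42. No state change.
Op 3: fork(P1) -> P2. 3 ppages; refcounts: pp0:3 pp1:3 pp2:3
Op 4: fork(P2) -> P3. 3 ppages; refcounts: pp0:4 pp1:4 pp2:4
Op 5: read(P3, v1) -> 18. No state change.
Op 6: write(P0, v0, 133). refcount(pp0)=4>1 -> COPY to pp3. 4 ppages; refcounts: pp0:3 pp1:4 pp2:4 pp3:1
Op 7: write(P2, v2, 146). refcount(pp2)=4>1 -> COPY to pp4. 5 ppages; refcounts: pp0:3 pp1:4 pp2:3 pp3:1 pp4:1
Op 8: write(P0, v2, 127). refcount(pp2)=3>1 -> COPY to pp5. 6 ppages; refcounts: pp0:3 pp1:4 pp2:2 pp3:1 pp4:1 pp5:1
Op 9: write(P0, v2, 102). refcount(pp5)=1 -> write in place. 6 ppages; refcounts: pp0:3 pp1:4 pp2:2 pp3:1 pp4:1 pp5:1

yes yes yes no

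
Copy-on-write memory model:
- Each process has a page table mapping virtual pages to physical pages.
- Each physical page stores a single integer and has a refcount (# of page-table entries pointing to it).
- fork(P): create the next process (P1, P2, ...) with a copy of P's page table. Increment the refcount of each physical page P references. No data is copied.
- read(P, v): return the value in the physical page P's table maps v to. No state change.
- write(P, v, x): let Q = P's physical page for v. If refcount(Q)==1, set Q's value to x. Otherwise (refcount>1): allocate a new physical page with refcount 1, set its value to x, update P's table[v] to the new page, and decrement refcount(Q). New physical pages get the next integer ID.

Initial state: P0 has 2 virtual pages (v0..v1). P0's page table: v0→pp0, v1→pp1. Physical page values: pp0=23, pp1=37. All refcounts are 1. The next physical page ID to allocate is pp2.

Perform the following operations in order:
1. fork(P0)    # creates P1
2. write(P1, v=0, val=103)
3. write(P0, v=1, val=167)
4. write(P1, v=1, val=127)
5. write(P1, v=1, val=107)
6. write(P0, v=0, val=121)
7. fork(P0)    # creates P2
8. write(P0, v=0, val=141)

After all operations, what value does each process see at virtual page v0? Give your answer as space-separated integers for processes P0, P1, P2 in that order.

Answer: 141 103 121

Derivation:
Op 1: fork(P0) -> P1. 2 ppages; refcounts: pp0:2 pp1:2
Op 2: write(P1, v0, 103). refcount(pp0)=2>1 -> COPY to pp2. 3 ppages; refcounts: pp0:1 pp1:2 pp2:1
Op 3: write(P0, v1, 167). refcount(pp1)=2>1 -> COPY to pp3. 4 ppages; refcounts: pp0:1 pp1:1 pp2:1 pp3:1
Op 4: write(P1, v1, 127). refcount(pp1)=1 -> write in place. 4 ppages; refcounts: pp0:1 pp1:1 pp2:1 pp3:1
Op 5: write(P1, v1, 107). refcount(pp1)=1 -> write in place. 4 ppages; refcounts: pp0:1 pp1:1 pp2:1 pp3:1
Op 6: write(P0, v0, 121). refcount(pp0)=1 -> write in place. 4 ppages; refcounts: pp0:1 pp1:1 pp2:1 pp3:1
Op 7: fork(P0) -> P2. 4 ppages; refcounts: pp0:2 pp1:1 pp2:1 pp3:2
Op 8: write(P0, v0, 141). refcount(pp0)=2>1 -> COPY to pp4. 5 ppages; refcounts: pp0:1 pp1:1 pp2:1 pp3:2 pp4:1
P0: v0 -> pp4 = 141
P1: v0 -> pp2 = 103
P2: v0 -> pp0 = 121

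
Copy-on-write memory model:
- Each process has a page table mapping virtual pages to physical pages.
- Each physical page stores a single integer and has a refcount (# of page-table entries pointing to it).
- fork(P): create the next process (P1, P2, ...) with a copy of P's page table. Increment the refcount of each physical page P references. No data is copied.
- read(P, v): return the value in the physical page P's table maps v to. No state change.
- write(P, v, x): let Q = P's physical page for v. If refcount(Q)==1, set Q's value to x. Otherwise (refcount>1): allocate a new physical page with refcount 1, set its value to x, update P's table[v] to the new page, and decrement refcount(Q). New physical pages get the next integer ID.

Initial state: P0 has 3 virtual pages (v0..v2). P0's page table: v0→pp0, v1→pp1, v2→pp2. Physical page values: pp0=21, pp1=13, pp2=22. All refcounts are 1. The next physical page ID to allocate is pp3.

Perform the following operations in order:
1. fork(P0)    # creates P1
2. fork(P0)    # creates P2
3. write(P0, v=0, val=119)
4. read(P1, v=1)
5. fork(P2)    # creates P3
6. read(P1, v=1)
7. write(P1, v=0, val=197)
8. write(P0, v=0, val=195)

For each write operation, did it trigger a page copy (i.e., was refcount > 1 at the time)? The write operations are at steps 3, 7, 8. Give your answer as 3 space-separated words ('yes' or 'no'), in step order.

Op 1: fork(P0) -> P1. 3 ppages; refcounts: pp0:2 pp1:2 pp2:2
Op 2: fork(P0) -> P2. 3 ppages; refcounts: pp0:3 pp1:3 pp2:3
Op 3: write(P0, v0, 119). refcount(pp0)=3>1 -> COPY to pp3. 4 ppages; refcounts: pp0:2 pp1:3 pp2:3 pp3:1
Op 4: read(P1, v1) -> 13. No state change.
Op 5: fork(P2) -> P3. 4 ppages; refcounts: pp0:3 pp1:4 pp2:4 pp3:1
Op 6: read(P1, v1) -> 13. No state change.
Op 7: write(P1, v0, 197). refcount(pp0)=3>1 -> COPY to pp4. 5 ppages; refcounts: pp0:2 pp1:4 pp2:4 pp3:1 pp4:1
Op 8: write(P0, v0, 195). refcount(pp3)=1 -> write in place. 5 ppages; refcounts: pp0:2 pp1:4 pp2:4 pp3:1 pp4:1

yes yes no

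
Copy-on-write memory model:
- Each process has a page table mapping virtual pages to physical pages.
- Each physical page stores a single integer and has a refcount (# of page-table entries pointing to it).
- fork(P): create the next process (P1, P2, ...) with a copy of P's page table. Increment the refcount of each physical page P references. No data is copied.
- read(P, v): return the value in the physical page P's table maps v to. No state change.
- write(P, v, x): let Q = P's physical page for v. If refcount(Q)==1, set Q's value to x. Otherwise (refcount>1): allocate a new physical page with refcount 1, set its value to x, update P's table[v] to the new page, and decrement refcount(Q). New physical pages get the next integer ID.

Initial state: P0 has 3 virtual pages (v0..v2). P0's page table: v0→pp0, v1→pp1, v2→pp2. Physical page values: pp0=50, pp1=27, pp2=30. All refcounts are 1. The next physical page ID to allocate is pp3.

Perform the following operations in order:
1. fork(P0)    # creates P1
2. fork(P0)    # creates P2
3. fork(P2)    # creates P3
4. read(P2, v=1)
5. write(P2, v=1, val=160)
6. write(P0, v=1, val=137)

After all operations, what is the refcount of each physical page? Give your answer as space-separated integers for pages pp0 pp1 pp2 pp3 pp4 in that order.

Op 1: fork(P0) -> P1. 3 ppages; refcounts: pp0:2 pp1:2 pp2:2
Op 2: fork(P0) -> P2. 3 ppages; refcounts: pp0:3 pp1:3 pp2:3
Op 3: fork(P2) -> P3. 3 ppages; refcounts: pp0:4 pp1:4 pp2:4
Op 4: read(P2, v1) -> 27. No state change.
Op 5: write(P2, v1, 160). refcount(pp1)=4>1 -> COPY to pp3. 4 ppages; refcounts: pp0:4 pp1:3 pp2:4 pp3:1
Op 6: write(P0, v1, 137). refcount(pp1)=3>1 -> COPY to pp4. 5 ppages; refcounts: pp0:4 pp1:2 pp2:4 pp3:1 pp4:1

Answer: 4 2 4 1 1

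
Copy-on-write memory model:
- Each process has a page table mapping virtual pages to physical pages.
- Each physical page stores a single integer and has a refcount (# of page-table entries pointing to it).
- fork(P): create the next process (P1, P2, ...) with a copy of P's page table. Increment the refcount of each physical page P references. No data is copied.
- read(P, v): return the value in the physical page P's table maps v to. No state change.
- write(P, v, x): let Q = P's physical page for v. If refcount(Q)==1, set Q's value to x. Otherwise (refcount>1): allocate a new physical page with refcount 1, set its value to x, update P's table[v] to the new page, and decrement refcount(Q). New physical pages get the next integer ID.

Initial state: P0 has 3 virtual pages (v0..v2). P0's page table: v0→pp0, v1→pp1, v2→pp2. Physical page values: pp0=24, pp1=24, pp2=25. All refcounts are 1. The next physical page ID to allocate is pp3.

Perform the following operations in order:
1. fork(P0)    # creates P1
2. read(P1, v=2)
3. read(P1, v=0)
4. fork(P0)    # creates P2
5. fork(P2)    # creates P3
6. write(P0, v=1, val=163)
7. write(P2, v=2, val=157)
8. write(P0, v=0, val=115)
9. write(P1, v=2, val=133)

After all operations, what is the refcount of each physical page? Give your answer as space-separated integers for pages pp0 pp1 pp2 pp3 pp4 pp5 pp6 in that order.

Answer: 3 3 2 1 1 1 1

Derivation:
Op 1: fork(P0) -> P1. 3 ppages; refcounts: pp0:2 pp1:2 pp2:2
Op 2: read(P1, v2) -> 25. No state change.
Op 3: read(P1, v0) -> 24. No state change.
Op 4: fork(P0) -> P2. 3 ppages; refcounts: pp0:3 pp1:3 pp2:3
Op 5: fork(P2) -> P3. 3 ppages; refcounts: pp0:4 pp1:4 pp2:4
Op 6: write(P0, v1, 163). refcount(pp1)=4>1 -> COPY to pp3. 4 ppages; refcounts: pp0:4 pp1:3 pp2:4 pp3:1
Op 7: write(P2, v2, 157). refcount(pp2)=4>1 -> COPY to pp4. 5 ppages; refcounts: pp0:4 pp1:3 pp2:3 pp3:1 pp4:1
Op 8: write(P0, v0, 115). refcount(pp0)=4>1 -> COPY to pp5. 6 ppages; refcounts: pp0:3 pp1:3 pp2:3 pp3:1 pp4:1 pp5:1
Op 9: write(P1, v2, 133). refcount(pp2)=3>1 -> COPY to pp6. 7 ppages; refcounts: pp0:3 pp1:3 pp2:2 pp3:1 pp4:1 pp5:1 pp6:1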